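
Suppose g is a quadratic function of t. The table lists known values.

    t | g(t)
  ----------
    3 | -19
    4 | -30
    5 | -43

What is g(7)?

Write g(t) = at² + bt + c; the 3 given values yield a linear system in the 3 coefficients.
Solving, g(t) = -t² - 4t + 2.
Then g(7) = -75.

-75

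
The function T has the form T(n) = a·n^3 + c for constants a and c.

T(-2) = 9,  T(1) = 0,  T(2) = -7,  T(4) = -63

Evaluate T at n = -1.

From T(-2) = 9 and T(1) = 0: -8a + c = 9 and 1a + c = 0.
Subtracting: 9a = -9, so a = -1; then c = 9 − (-1)·(-8) = 1.
So T(n) = -1n³ + 1, and T(-1) = 2.

2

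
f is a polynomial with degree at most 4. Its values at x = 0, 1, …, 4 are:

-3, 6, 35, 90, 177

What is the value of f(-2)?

Write f(x) = ax^4 + bx³ + cx² + dx + e; the 5 given values yield a linear system in the 5 coefficients.
Solving, the leading coefficient vanishes, and f(x) = x³ + 7x² + x - 3.
Then f(-2) = 15.

15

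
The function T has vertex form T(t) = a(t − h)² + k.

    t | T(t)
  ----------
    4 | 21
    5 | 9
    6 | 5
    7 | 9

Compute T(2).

69

First differences -12, -4, 4; second difference 8 = 2a, so a = 4.
Expanding, the t-coefficient is −2ah = -8h; matching it to the data gives h = 6, and then k = 5.
So T(t) = 4(t − 6)² + 5.
T(2) = 4·(-4)² + 5 = 69.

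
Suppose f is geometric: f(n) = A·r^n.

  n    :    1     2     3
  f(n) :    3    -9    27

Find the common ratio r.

Consecutive ratio: -9/3 = -3, and 27/(-9) = -3, so r = -3.
Then A·(-3)^1 = 3 gives A = -1, and f(n) = -1·(-3)^n.

-3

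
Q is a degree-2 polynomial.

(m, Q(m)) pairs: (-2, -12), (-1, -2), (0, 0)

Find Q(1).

Write Q(m) = am² + bm + c; the 3 given values yield a linear system in the 3 coefficients.
Solving, Q(m) = -4m² - 2m.
Then Q(1) = -6.

-6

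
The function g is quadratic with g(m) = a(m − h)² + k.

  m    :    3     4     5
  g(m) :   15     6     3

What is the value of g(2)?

30

First differences -9, -3; second difference 6 = 2a, so a = 3.
Expanding, the m-coefficient is −2ah = -6h; matching it to the data gives h = 5, and then k = 3.
So g(m) = 3(m − 5)² + 3.
g(2) = 3·(-3)² + 3 = 30.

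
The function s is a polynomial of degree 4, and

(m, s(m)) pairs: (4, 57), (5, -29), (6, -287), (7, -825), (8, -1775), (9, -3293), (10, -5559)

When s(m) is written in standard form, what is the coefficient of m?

-6

First differences: -86, -258, -538, -950, -1518, -2266. Second differences: -172, -280, -412, -568, -748. Third differences: -108, -132, -156, -180. Fourth differences: -24, -24, -24.
Level-4 differences are constant, so s has degree 4.
Fitting a degree-4 polynomial gives s(m) = -m^4 + 4m³ + 5m² - 6m + 1.
The coefficient of m is -6.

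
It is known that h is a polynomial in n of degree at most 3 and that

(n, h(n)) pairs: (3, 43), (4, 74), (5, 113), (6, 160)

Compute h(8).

278

First differences: 31, 39, 47. Second differences: 8, 8.
Level-2 differences are constant, so h has degree 2.
Fitting a degree-2 polynomial gives h(n) = 4n² + 3n - 2.
Then h(8) = 278.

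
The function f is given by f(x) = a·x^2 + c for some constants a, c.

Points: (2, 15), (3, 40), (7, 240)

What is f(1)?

0

From f(2) = 15 and f(3) = 40: 4a + c = 15 and 9a + c = 40.
Subtracting: 5a = 25, so a = 5; then c = 15 − 5·4 = -5.
So f(x) = 5x² − 5, and f(1) = 0.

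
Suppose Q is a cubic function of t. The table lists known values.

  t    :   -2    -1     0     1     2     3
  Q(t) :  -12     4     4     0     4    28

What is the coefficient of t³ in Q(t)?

First differences: 16, 0, -4, 4, 24. Second differences: -16, -4, 8, 20. Third differences: 12, 12, 12.
Level-3 differences are constant, so Q has degree 3.
Fitting a degree-3 polynomial gives Q(t) = 2t³ - 2t² - 4t + 4.
The coefficient of t³ is 2.

2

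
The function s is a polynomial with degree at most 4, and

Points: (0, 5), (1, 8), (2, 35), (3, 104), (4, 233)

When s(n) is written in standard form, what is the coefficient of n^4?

First differences: 3, 27, 69, 129. Second differences: 24, 42, 60. Third differences: 18, 18.
Level-3 differences are constant, so s has degree 3.
Fitting a degree-3 polynomial gives s(n) = 3n³ + 3n² - 3n + 5.
The coefficient of n^4 is 0.

0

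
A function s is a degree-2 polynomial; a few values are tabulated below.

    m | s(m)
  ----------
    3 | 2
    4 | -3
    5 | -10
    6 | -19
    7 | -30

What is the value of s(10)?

-75

First differences: -5, -7, -9, -11. Second differences: -2, -2, -2.
Level-2 differences are constant, so s has degree 2.
Fitting a degree-2 polynomial gives s(m) = -m² + 2m + 5.
Then s(10) = -75.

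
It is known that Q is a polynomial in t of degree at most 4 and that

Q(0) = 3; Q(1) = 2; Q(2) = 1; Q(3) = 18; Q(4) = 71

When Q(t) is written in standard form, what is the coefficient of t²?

-9

Write Q(t) = at^4 + bt³ + ct² + dt + e; the 5 given values yield a linear system in the 5 coefficients.
Solving, the leading coefficient vanishes, and Q(t) = 3t³ - 9t² + 5t + 3.
The coefficient of t² is -9.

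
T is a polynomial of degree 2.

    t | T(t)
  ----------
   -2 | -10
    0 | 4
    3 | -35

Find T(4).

-64

Write T(t) = at² + bt + c; the 3 given values yield a linear system in the 3 coefficients.
Solving, T(t) = -4t² - t + 4.
Then T(4) = -64.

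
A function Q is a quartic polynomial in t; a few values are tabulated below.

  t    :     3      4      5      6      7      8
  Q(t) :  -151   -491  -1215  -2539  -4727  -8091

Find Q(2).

First differences: -340, -724, -1324, -2188, -3364. Second differences: -384, -600, -864, -1176. Third differences: -216, -264, -312. Fourth differences: -48, -48.
Level-4 differences are constant, so Q has degree 4.
Fitting a degree-4 polynomial gives Q(t) = -2t^4 + 2t² - 4t + 5.
Then Q(2) = -27.

-27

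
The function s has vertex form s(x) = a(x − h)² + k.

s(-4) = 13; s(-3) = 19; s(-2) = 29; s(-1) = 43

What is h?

First differences 6, 10, 14; second difference 4 = 2a, so a = 2.
Expanding, the x-coefficient is −2ah = -4h; matching it to the data gives h = -5, and then k = 11.
So s(x) = 2(x + 5)² + 11.
Hence h = -5.

-5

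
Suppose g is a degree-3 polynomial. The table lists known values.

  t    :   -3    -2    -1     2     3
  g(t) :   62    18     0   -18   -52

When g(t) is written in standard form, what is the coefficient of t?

-1

Write g(t) = at³ + bt² + ct + d; the 5 given values yield a linear system in the 4 coefficients.
Solving, g(t) = -2t³ + t² - t - 4.
The coefficient of t is -1.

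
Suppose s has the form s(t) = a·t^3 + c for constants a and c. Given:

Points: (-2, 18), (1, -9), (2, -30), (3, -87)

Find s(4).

-198

From s(-2) = 18 and s(1) = -9: -8a + c = 18 and 1a + c = -9.
Subtracting: 9a = -27, so a = -3; then c = 18 − (-3)·(-8) = -6.
So s(t) = -3t³ − 6, and s(4) = -198.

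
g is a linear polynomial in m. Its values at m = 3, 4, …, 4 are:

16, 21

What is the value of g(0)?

1

Write g(m) = am + b; the 2 given values yield a linear system in the 2 coefficients.
Solving, g(m) = 5m + 1.
Then g(0) = 1.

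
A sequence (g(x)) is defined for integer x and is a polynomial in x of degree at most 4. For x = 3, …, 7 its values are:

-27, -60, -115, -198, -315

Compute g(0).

First differences: -33, -55, -83, -117. Second differences: -22, -28, -34. Third differences: -6, -6.
Level-3 differences are constant, so g has degree 3.
Fitting a degree-3 polynomial gives g(x) = -x³ + x² - 3x.
Then g(0) = 0.

0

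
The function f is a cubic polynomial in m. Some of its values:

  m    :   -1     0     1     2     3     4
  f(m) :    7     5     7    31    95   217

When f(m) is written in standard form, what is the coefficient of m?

-3

First differences: -2, 2, 24, 64, 122. Second differences: 4, 22, 40, 58. Third differences: 18, 18, 18.
Level-3 differences are constant, so f has degree 3.
Fitting a degree-3 polynomial gives f(m) = 3m³ + 2m² - 3m + 5.
The coefficient of m is -3.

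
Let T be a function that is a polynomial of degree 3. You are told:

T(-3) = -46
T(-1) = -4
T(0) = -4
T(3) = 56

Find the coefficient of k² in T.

Write T(k) = ak³ + bk² + ck + d; the 4 given values yield a linear system in the 4 coefficients.
Solving, T(k) = 2k³ + k² - k - 4.
The coefficient of k² is 1.

1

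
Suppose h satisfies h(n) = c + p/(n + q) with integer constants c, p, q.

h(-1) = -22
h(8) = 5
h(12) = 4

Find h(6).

6

(h(n) − c)(n + q) = p for each data point; the three points give a linear system in c and q, then p follows.
Solving: c = 2, q = 0, p = 24, so h(n) = 2 + 24/(n + 0).
Then h(6) = 2 + 24/6 = 6.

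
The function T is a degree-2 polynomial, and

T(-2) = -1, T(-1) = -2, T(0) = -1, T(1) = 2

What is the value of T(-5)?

14

First differences: -1, 1, 3. Second differences: 2, 2.
Level-2 differences are constant, so T has degree 2.
Fitting a degree-2 polynomial gives T(n) = n² + 2n - 1.
Then T(-5) = 14.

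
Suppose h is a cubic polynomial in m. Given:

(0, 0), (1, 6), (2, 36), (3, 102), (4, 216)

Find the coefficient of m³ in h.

Write h(m) = am³ + bm² + cm + d; the 5 given values yield a linear system in the 4 coefficients.
Solving, h(m) = 2m³ + 6m² - 2m.
The coefficient of m³ is 2.

2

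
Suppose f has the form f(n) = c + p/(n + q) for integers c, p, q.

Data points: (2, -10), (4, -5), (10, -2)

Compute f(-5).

4

(f(n) − c)(n + q) = p for each data point; the three points give a linear system in c and q, then p follows.
Solving: c = 0, q = 0, p = -20, so f(n) = -20/(n + 0).
Then f(-5) = 0 − 20/(-5) = 4.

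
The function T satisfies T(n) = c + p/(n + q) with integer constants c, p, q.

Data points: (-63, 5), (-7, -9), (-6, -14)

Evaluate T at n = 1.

(T(n) − c)(n + q) = p for each data point; the three points give a linear system in c and q, then p follows.
Solving: c = 6, q = 3, p = 60, so T(n) = 6 + 60/(n + 3).
Then T(1) = 6 + 60/4 = 21.

21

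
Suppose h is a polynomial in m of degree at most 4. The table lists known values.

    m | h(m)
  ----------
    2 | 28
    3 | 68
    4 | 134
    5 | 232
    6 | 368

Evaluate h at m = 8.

First differences: 40, 66, 98, 136. Second differences: 26, 32, 38. Third differences: 6, 6.
Level-3 differences are constant, so h has degree 3.
Fitting a degree-3 polynomial gives h(m) = m³ + 4m² + m + 2.
Then h(8) = 778.

778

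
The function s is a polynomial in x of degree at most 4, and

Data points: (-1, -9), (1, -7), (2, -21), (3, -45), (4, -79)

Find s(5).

Write s(x) = ax^4 + bx³ + cx² + dx + e; the 5 given values yield a linear system in the 5 coefficients.
Solving, the top 2 coefficients vanish, and s(x) = -5x² + x - 3.
Then s(5) = -123.

-123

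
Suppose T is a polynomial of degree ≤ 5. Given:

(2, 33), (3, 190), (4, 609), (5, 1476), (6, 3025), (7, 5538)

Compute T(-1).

First differences: 157, 419, 867, 1549, 2513. Second differences: 262, 448, 682, 964. Third differences: 186, 234, 282. Fourth differences: 48, 48.
Level-4 differences are constant, so T has degree 4.
Fitting a degree-4 polynomial gives T(x) = 2x^4 + 3x³ - 6x² + 1.
Then T(-1) = -6.

-6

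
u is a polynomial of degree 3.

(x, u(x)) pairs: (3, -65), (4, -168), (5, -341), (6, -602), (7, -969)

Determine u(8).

First differences: -103, -173, -261, -367. Second differences: -70, -88, -106. Third differences: -18, -18.
Level-3 differences are constant, so u has degree 3.
Fitting a degree-3 polynomial gives u(x) = -3x³ + x² + x + 4.
Then u(8) = -1460.

-1460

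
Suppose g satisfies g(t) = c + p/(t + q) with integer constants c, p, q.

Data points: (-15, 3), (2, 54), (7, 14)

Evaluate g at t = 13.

(g(t) − c)(t + q) = p for each data point; the three points give a linear system in c and q, then p follows.
Solving: c = 6, q = -1, p = 48, so g(t) = 6 + 48/(t − 1).
Then g(13) = 6 + 48/12 = 10.

10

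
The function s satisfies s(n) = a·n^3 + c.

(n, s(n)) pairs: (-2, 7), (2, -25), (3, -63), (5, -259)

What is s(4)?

From s(-2) = 7 and s(2) = -25: -8a + c = 7 and 8a + c = -25.
Subtracting: 16a = -32, so a = -2; then c = 7 − (-2)·(-8) = -9.
So s(n) = -2n³ − 9, and s(4) = -137.

-137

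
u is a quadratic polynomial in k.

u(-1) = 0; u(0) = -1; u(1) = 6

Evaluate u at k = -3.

26

Write u(k) = ak² + bk + c; the 3 given values yield a linear system in the 3 coefficients.
Solving, u(k) = 4k² + 3k - 1.
Then u(-3) = 26.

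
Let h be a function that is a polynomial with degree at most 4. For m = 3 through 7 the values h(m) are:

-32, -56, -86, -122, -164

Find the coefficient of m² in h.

-3

First differences: -24, -30, -36, -42. Second differences: -6, -6, -6.
Level-2 differences are constant, so h has degree 2.
Fitting a degree-2 polynomial gives h(m) = -3m² - 3m + 4.
The coefficient of m² is -3.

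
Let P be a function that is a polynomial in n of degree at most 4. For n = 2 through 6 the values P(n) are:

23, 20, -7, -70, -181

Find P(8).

-595

First differences: -3, -27, -63, -111. Second differences: -24, -36, -48. Third differences: -12, -12.
Level-3 differences are constant, so P has degree 3.
Fitting a degree-3 polynomial gives P(n) = -2n³ + 6n² + 5n + 5.
Then P(8) = -595.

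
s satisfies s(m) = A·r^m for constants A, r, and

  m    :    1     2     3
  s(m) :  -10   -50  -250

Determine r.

Consecutive ratio: -50/(-10) = 5, and -250/(-50) = 5, so r = 5.
Then A·5^1 = -10 gives A = -2, and s(m) = -2·5^m.

5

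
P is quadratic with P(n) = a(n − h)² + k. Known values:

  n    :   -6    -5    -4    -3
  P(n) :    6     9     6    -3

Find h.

First differences 3, -3, -9; second difference -6 = 2a, so a = -3.
Expanding, the n-coefficient is −2ah = 6h; matching it to the data gives h = -5, and then k = 9.
So P(n) = -3(n + 5)² + 9.
Hence h = -5.

-5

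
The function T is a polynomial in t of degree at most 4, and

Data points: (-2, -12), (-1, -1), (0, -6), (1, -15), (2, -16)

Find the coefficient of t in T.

-9

Write T(t) = at^4 + bt³ + ct² + dt + e; the 5 given values yield a linear system in the 5 coefficients.
Solving, the leading coefficient vanishes, and T(t) = 2t³ - 2t² - 9t - 6.
The coefficient of t is -9.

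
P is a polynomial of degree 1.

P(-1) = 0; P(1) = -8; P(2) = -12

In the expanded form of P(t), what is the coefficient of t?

-4

Write P(t) = at + b; the 3 given values yield a linear system in the 2 coefficients.
Solving, P(t) = -4t - 4.
The coefficient of t is -4.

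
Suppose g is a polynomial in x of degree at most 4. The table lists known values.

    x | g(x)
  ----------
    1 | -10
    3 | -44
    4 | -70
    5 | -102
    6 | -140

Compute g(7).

Write g(x) = ax^4 + bx³ + cx² + dx + e; the 5 given values yield a linear system in the 5 coefficients.
Solving, the top 2 coefficients vanish, and g(x) = -3x² - 5x - 2.
Then g(7) = -184.

-184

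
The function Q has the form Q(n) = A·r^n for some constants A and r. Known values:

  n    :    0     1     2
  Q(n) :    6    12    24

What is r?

Consecutive ratio: 12/6 = 2, and 24/12 = 2, so r = 2.
Then A·2^0 = 6 gives A = 6, and Q(n) = 6·2^n.

2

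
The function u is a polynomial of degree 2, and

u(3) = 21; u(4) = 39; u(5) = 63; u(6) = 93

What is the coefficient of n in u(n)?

Write u(n) = an² + bn + c; the 4 given values yield a linear system in the 3 coefficients.
Solving, u(n) = 3n² - 3n + 3.
The coefficient of n is -3.

-3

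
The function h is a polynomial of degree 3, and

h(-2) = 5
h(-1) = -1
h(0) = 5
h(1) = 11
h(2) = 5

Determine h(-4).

101

First differences: -6, 6, 6, -6. Second differences: 12, 0, -12. Third differences: -12, -12.
Level-3 differences are constant, so h has degree 3.
Fitting a degree-3 polynomial gives h(n) = -2n³ + 8n + 5.
Then h(-4) = 101.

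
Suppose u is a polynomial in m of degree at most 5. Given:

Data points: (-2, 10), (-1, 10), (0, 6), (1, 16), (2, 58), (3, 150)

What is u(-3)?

First differences: 0, -4, 10, 42, 92. Second differences: -4, 14, 32, 50. Third differences: 18, 18, 18.
Level-3 differences are constant, so u has degree 3.
Fitting a degree-3 polynomial gives u(m) = 3m³ + 7m² + 6.
Then u(-3) = -12.

-12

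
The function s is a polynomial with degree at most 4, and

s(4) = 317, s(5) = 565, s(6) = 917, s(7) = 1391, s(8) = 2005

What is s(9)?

First differences: 248, 352, 474, 614. Second differences: 104, 122, 140. Third differences: 18, 18.
Level-3 differences are constant, so s has degree 3.
Fitting a degree-3 polynomial gives s(k) = 3k³ + 7k² + 2k + 5.
Then s(9) = 2777.

2777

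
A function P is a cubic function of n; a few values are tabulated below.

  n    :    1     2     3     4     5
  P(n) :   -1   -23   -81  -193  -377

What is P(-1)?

7

Write P(n) = an³ + bn² + cn + d; the 5 given values yield a linear system in the 4 coefficients.
Solving, P(n) = -3n³ - n + 3.
Then P(-1) = 7.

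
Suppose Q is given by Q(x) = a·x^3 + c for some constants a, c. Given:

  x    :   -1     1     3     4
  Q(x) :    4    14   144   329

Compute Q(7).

1724

From Q(-1) = 4 and Q(1) = 14: -1a + c = 4 and 1a + c = 14.
Subtracting: 2a = 10, so a = 5; then c = 4 − 5·(-1) = 9.
So Q(x) = 5x³ + 9, and Q(7) = 1724.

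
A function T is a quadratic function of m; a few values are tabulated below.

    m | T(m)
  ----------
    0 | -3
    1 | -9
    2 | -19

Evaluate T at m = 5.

-73

Write T(m) = am² + bm + c; the 3 given values yield a linear system in the 3 coefficients.
Solving, T(m) = -2m² - 4m - 3.
Then T(5) = -73.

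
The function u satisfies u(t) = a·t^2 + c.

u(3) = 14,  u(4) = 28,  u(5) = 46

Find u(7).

94

From u(3) = 14 and u(4) = 28: 9a + c = 14 and 16a + c = 28.
Subtracting: 7a = 14, so a = 2; then c = 14 − 2·9 = -4.
So u(t) = 2t² − 4, and u(7) = 94.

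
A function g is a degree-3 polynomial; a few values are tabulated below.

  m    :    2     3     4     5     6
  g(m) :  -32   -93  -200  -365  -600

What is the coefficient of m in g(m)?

Write g(m) = am³ + bm² + cm + d; the 5 given values yield a linear system in the 4 coefficients.
Solving, g(m) = -2m³ - 5m² + 2m.
The coefficient of m is 2.

2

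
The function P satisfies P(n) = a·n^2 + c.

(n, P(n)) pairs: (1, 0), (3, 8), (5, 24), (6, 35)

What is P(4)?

From P(1) = 0 and P(3) = 8: 1a + c = 0 and 9a + c = 8.
Subtracting: 8a = 8, so a = 1; then c = 0 − 1·1 = -1.
So P(n) = 1n² − 1, and P(4) = 15.

15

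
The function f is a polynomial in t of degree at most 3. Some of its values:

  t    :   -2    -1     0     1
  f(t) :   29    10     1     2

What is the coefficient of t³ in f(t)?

0

First differences: -19, -9, 1. Second differences: 10, 10.
Level-2 differences are constant, so f has degree 2.
Fitting a degree-2 polynomial gives f(t) = 5t² - 4t + 1.
The coefficient of t³ is 0.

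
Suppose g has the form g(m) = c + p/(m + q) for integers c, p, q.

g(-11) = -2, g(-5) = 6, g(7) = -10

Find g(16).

(g(m) − c)(m + q) = p for each data point; the three points give a linear system in c and q, then p follows.
Solving: c = -6, q = 2, p = -36, so g(m) = -6 − 36/(m + 2).
Then g(16) = -6 − 36/18 = -8.

-8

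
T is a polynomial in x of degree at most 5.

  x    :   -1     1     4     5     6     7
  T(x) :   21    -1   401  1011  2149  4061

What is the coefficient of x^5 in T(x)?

0

Write T(x) = ax^5 + bx^4 + cx³ + dx² + ex + p; the 6 given values yield a linear system in the 6 coefficients.
Solving, the leading coefficient vanishes, and T(x) = 2x^4 - 3x³ + 7x² - 8x + 1.
The coefficient of x^5 is 0.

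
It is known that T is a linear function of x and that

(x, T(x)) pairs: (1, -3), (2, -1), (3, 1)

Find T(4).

First differences: 2, 2.
Level-1 differences are constant, so T has degree 1.
Fitting a degree-1 polynomial gives T(x) = 2x - 5.
Then T(4) = 3.

3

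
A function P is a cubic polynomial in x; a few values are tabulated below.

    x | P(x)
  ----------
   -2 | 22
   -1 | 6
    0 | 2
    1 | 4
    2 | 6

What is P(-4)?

Write P(x) = ax³ + bx² + cx + d; the 5 given values yield a linear system in the 4 coefficients.
Solving, P(x) = -x³ + 3x² + 2.
Then P(-4) = 114.

114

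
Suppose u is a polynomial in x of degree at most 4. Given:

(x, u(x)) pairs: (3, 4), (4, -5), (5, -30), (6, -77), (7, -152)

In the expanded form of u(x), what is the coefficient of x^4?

0

First differences: -9, -25, -47, -75. Second differences: -16, -22, -28. Third differences: -6, -6.
Level-3 differences are constant, so u has degree 3.
Fitting a degree-3 polynomial gives u(x) = -x³ + 4x² - 5.
The coefficient of x^4 is 0.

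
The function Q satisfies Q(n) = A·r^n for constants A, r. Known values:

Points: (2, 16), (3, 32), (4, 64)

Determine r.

Consecutive ratio: 32/16 = 2, and 64/32 = 2, so r = 2.
Then A·2^2 = 16 gives A = 4, and Q(n) = 4·2^n.

2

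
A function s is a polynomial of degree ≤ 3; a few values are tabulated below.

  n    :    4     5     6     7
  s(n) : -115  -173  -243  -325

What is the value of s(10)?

-643

Write s(n) = an³ + bn² + cn + d; the 4 given values yield a linear system in the 4 coefficients.
Solving, the leading coefficient vanishes, and s(n) = -6n² - 4n - 3.
Then s(10) = -643.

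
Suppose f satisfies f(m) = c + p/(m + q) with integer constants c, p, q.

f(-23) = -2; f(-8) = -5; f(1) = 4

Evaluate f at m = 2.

3

(f(m) − c)(m + q) = p for each data point; the three points give a linear system in c and q, then p follows.
Solving: c = -1, q = 3, p = 20, so f(m) = -1 + 20/(m + 3).
Then f(2) = -1 + 20/5 = 3.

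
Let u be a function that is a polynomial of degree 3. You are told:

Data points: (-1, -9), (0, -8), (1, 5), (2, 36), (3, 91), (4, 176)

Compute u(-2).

-4

First differences: 1, 13, 31, 55, 85. Second differences: 12, 18, 24, 30. Third differences: 6, 6, 6.
Level-3 differences are constant, so u has degree 3.
Fitting a degree-3 polynomial gives u(t) = t³ + 6t² + 6t - 8.
Then u(-2) = -4.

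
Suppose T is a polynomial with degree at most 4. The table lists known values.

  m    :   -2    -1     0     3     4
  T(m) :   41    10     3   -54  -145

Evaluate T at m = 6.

Write T(m) = am^4 + bm³ + cm² + dm + e; the 5 given values yield a linear system in the 5 coefficients.
Solving, the leading coefficient vanishes, and T(m) = -3m³ + 3m² - m + 3.
Then T(6) = -543.

-543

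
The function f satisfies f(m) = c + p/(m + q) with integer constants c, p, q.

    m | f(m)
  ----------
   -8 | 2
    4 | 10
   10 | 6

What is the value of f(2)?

(f(m) − c)(m + q) = p for each data point; the three points give a linear system in c and q, then p follows.
Solving: c = 4, q = -1, p = 18, so f(m) = 4 + 18/(m − 1).
Then f(2) = 4 + 18/1 = 22.

22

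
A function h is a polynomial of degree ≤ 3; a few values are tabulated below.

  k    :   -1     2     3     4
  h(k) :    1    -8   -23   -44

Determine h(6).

Write h(k) = ak³ + bk² + ck + d; the 4 given values yield a linear system in the 4 coefficients.
Solving, the leading coefficient vanishes, and h(k) = -3k² + 4.
Then h(6) = -104.

-104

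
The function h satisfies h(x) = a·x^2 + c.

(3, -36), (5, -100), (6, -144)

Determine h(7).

-196

From h(3) = -36 and h(5) = -100: 9a + c = -36 and 25a + c = -100.
Subtracting: 16a = -64, so a = -4; then c = -36 − (-4)·9 = 0.
So h(x) = -4x² + 0, and h(7) = -196.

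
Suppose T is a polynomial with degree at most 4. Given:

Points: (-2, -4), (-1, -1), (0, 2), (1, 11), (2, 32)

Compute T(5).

227

First differences: 3, 3, 9, 21. Second differences: 0, 6, 12. Third differences: 6, 6.
Level-3 differences are constant, so T has degree 3.
Fitting a degree-3 polynomial gives T(t) = t³ + 3t² + 5t + 2.
Then T(5) = 227.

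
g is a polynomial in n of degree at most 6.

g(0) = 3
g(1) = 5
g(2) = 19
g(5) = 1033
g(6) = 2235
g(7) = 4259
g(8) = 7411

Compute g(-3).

Write g(n) = an^6 + bn^5 + cn^4 + dn³ + en² + pn + q; the 7 given values yield a linear system in the 7 coefficients.
Solving, the top 2 coefficients vanish, and g(n) = 2n^4 - n³ - 5n² + 6n + 3.
Then g(-3) = 129.

129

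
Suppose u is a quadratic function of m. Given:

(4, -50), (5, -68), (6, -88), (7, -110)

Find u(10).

-188

Write u(m) = am² + bm + c; the 4 given values yield a linear system in the 3 coefficients.
Solving, u(m) = -m² - 9m + 2.
Then u(10) = -188.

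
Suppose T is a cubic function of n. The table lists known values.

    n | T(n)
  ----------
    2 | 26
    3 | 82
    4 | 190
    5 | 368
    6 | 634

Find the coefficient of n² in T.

First differences: 56, 108, 178, 266. Second differences: 52, 70, 88. Third differences: 18, 18.
Level-3 differences are constant, so T has degree 3.
Fitting a degree-3 polynomial gives T(n) = 3n³ - n² + 4n - 2.
The coefficient of n² is -1.

-1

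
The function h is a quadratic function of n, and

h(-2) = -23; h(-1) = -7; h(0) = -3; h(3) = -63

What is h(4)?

Write h(n) = an² + bn + c; the 4 given values yield a linear system in the 3 coefficients.
Solving, h(n) = -6n² - 2n - 3.
Then h(4) = -107.

-107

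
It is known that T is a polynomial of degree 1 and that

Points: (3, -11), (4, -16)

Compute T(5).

Write T(t) = at + b; the 2 given values yield a linear system in the 2 coefficients.
Solving, T(t) = -5t + 4.
Then T(5) = -21.

-21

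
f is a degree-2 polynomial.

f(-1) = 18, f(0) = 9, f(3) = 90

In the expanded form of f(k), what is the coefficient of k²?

Write f(k) = ak² + bk + c; the 3 given values yield a linear system in the 3 coefficients.
Solving, f(k) = 9k² + 9.
The coefficient of k² is 9.

9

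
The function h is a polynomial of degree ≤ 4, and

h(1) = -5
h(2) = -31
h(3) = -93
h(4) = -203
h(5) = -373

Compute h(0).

First differences: -26, -62, -110, -170. Second differences: -36, -48, -60. Third differences: -12, -12.
Level-3 differences are constant, so h has degree 3.
Fitting a degree-3 polynomial gives h(m) = -2m³ - 6m² + 6m - 3.
Then h(0) = -3.

-3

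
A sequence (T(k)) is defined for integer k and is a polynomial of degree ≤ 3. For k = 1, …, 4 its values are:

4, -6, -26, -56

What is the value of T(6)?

First differences: -10, -20, -30. Second differences: -10, -10.
Level-2 differences are constant, so T has degree 2.
Fitting a degree-2 polynomial gives T(k) = -5k² + 5k + 4.
Then T(6) = -146.

-146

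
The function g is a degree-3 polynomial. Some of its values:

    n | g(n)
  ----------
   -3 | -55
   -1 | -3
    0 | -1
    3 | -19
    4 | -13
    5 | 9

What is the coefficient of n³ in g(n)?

1

Write g(n) = an³ + bn² + cn + d; the 6 given values yield a linear system in the 4 coefficients.
Solving, g(n) = n³ - 4n² - 3n - 1.
The coefficient of n³ is 1.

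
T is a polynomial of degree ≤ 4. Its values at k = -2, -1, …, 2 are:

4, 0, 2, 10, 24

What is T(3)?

44

First differences: -4, 2, 8, 14. Second differences: 6, 6, 6.
Level-2 differences are constant, so T has degree 2.
Extending the table by one column gives the next first difference 20, so T(3) = 24 + 20 = 44.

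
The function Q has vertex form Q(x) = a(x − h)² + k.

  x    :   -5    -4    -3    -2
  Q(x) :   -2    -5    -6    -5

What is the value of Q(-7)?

10

First differences -3, -1, 1; second difference 2 = 2a, so a = 1.
Expanding, the x-coefficient is −2ah = -2h; matching it to the data gives h = -3, and then k = -6.
So Q(x) = 1(x + 3)² − 6.
Q(-7) = 1·(-4)² − 6 = 10.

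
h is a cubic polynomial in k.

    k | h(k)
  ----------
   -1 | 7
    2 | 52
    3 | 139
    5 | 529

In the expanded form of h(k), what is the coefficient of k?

0

Write h(k) = ak³ + bk² + ck + d; the 4 given values yield a linear system in the 4 coefficients.
Solving, h(k) = 3k³ + 6k² + 4.
The coefficient of k is 0.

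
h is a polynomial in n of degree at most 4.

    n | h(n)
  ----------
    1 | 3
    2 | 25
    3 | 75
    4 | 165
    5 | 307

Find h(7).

First differences: 22, 50, 90, 142. Second differences: 28, 40, 52. Third differences: 12, 12.
Level-3 differences are constant, so h has degree 3.
Fitting a degree-3 polynomial gives h(n) = 2n³ + 2n² + 2n - 3.
Then h(7) = 795.

795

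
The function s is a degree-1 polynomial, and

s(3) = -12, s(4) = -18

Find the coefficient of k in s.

-6

Write s(k) = ak + b; the 2 given values yield a linear system in the 2 coefficients.
Solving, s(k) = -6k + 6.
The coefficient of k is -6.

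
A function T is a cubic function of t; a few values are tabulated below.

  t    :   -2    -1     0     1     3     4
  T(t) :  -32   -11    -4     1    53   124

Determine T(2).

16

Write T(t) = at³ + bt² + ct + d; the 6 given values yield a linear system in the 4 coefficients.
Solving, T(t) = 2t³ - t² + 4t - 4.
Then T(2) = 16.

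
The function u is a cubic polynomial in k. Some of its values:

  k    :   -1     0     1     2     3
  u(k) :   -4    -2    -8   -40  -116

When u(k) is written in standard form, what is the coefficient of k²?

-4

First differences: 2, -6, -32, -76. Second differences: -8, -26, -44. Third differences: -18, -18.
Level-3 differences are constant, so u has degree 3.
Fitting a degree-3 polynomial gives u(k) = -3k³ - 4k² + k - 2.
The coefficient of k² is -4.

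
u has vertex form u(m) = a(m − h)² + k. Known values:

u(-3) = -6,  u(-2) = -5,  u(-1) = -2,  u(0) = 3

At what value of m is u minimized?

First differences 1, 3, 5; second difference 2 = 2a, so a = 1.
Expanding, the m-coefficient is −2ah = -2h; matching it to the data gives h = -3, and then k = -6.
So u(m) = 1(m + 3)² − 6.
Hence h = -3.

-3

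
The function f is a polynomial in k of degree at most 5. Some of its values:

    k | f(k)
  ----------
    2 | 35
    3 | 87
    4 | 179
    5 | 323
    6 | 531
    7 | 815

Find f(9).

1659

First differences: 52, 92, 144, 208, 284. Second differences: 40, 52, 64, 76. Third differences: 12, 12, 12.
Level-3 differences are constant, so f has degree 3.
Fitting a degree-3 polynomial gives f(k) = 2k³ + 2k² + 4k + 3.
Then f(9) = 1659.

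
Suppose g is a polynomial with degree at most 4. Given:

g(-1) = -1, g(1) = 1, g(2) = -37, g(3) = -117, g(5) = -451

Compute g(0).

9

Write g(n) = an^4 + bn³ + cn² + dn + e; the 5 given values yield a linear system in the 5 coefficients.
Solving, the leading coefficient vanishes, and g(n) = -2n³ - 9n² + 3n + 9.
Then g(0) = 9.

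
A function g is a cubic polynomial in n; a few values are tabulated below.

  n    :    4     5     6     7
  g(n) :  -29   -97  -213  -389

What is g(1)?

Write g(n) = an³ + bn² + cn + d; the 4 given values yield a linear system in the 4 coefficients.
Solving, g(n) = -2n³ + 6n² + 3.
Then g(1) = 7.

7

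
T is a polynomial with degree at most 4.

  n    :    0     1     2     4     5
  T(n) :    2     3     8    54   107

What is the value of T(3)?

23

Write T(n) = an^4 + bn³ + cn² + dn + e; the 5 given values yield a linear system in the 5 coefficients.
Solving, the leading coefficient vanishes, and T(n) = n³ - n² + n + 2.
Then T(3) = 23.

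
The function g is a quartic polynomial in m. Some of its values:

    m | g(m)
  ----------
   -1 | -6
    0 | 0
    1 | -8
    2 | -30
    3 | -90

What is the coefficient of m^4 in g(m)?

Write g(m) = am^4 + bm³ + cm² + dm + e; the 5 given values yield a linear system in the 5 coefficients.
Solving, g(m) = -m^4 + 2m³ - 6m² - 3m.
The coefficient of m^4 is -1.

-1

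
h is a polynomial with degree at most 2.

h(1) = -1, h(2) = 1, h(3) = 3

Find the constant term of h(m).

-3

First differences: 2, 2.
Level-1 differences are constant, so h has degree 1.
Fitting a degree-1 polynomial gives h(m) = 2m - 3.
The constant term is h(0) = -3.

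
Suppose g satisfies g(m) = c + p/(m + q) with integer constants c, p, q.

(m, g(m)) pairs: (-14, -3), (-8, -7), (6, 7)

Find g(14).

(g(m) − c)(m + q) = p for each data point; the three points give a linear system in c and q, then p follows.
Solving: c = 1, q = 2, p = 48, so g(m) = 1 + 48/(m + 2).
Then g(14) = 1 + 48/16 = 4.

4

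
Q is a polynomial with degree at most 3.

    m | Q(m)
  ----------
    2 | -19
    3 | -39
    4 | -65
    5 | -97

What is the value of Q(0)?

3

First differences: -20, -26, -32. Second differences: -6, -6.
Level-2 differences are constant, so Q has degree 2.
Fitting a degree-2 polynomial gives Q(m) = -3m² - 5m + 3.
Then Q(0) = 3.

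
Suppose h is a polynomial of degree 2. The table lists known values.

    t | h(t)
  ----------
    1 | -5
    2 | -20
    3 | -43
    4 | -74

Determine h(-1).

First differences: -15, -23, -31. Second differences: -8, -8.
Level-2 differences are constant, so h has degree 2.
Fitting a degree-2 polynomial gives h(t) = -4t² - 3t + 2.
Then h(-1) = 1.

1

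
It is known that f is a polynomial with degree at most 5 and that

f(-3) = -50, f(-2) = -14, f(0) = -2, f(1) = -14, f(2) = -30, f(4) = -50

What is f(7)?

40

Write f(t) = at^5 + bt^4 + ct³ + dt² + et + p; the 6 given values yield a linear system in the 6 coefficients.
Solving, the top 2 coefficients vanish, and f(t) = t³ - 5t² - 8t - 2.
Then f(7) = 40.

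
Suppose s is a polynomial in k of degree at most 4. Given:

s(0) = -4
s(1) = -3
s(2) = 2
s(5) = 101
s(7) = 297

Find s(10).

906

Write s(k) = ak^4 + bk³ + ck² + dk + e; the 5 given values yield a linear system in the 5 coefficients.
Solving, the leading coefficient vanishes, and s(k) = k³ - k² + k - 4.
Then s(10) = 906.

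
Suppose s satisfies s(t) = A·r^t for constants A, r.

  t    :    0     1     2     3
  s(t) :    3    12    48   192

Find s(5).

3072

Consecutive ratio: 12/3 = 4, and 48/12 = 4, so r = 4.
Then A·4^0 = 3 gives A = 3, and s(t) = 3·4^t.
s(5) = 3·4^5 = 3072.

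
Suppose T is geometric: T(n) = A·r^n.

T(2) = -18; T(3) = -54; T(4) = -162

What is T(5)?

-486

Consecutive ratio: -54/(-18) = 3, and -162/(-54) = 3, so r = 3.
Then A·3^2 = -18 gives A = -2, and T(n) = -2·3^n.
T(5) = -2·3^5 = -486.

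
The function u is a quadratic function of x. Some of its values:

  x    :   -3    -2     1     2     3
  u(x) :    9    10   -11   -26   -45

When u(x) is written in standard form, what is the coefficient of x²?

Write u(x) = ax² + bx + c; the 5 given values yield a linear system in the 3 coefficients.
Solving, u(x) = -2x² - 9x.
The coefficient of x² is -2.

-2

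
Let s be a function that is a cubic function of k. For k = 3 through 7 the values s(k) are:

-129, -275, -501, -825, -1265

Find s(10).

-3461

First differences: -146, -226, -324, -440. Second differences: -80, -98, -116. Third differences: -18, -18.
Level-3 differences are constant, so s has degree 3.
Fitting a degree-3 polynomial gives s(k) = -3k³ - 4k² - 7k + 9.
Then s(10) = -3461.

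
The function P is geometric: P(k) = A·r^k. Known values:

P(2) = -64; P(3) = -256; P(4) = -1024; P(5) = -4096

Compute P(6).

-16384

Consecutive ratio: -256/(-64) = 4, and -1024/(-256) = 4, so r = 4.
Then A·4^2 = -64 gives A = -4, and P(k) = -4·4^k.
P(6) = -4·4^6 = -16384.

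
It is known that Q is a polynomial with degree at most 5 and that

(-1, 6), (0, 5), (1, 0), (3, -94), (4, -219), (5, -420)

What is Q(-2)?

21

Write Q(m) = am^5 + bm^4 + cm³ + dm² + em + p; the 6 given values yield a linear system in the 6 coefficients.
Solving, the top 2 coefficients vanish, and Q(m) = -3m³ - 2m² + 5.
Then Q(-2) = 21.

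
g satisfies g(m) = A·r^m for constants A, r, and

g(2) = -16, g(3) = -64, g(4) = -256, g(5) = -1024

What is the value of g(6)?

Consecutive ratio: -64/(-16) = 4, and -256/(-64) = 4, so r = 4.
Then A·4^2 = -16 gives A = -1, and g(m) = -1·4^m.
g(6) = -1·4^6 = -4096.

-4096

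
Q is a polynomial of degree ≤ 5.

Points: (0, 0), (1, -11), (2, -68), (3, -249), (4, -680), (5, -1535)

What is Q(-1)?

-5

First differences: -11, -57, -181, -431, -855. Second differences: -46, -124, -250, -424. Third differences: -78, -126, -174. Fourth differences: -48, -48.
Level-4 differences are constant, so Q has degree 4.
Fitting a degree-4 polynomial gives Q(x) = -2x^4 - x³ - 6x² - 2x.
Then Q(-1) = -5.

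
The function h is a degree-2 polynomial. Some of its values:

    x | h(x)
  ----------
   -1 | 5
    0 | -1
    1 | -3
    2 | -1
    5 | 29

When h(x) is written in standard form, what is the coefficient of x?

Write h(x) = ax² + bx + c; the 5 given values yield a linear system in the 3 coefficients.
Solving, h(x) = 2x² - 4x - 1.
The coefficient of x is -4.

-4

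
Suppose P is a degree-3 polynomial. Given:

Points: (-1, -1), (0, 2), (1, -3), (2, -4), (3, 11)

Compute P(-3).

-79

First differences: 3, -5, -1, 15. Second differences: -8, 4, 16. Third differences: 12, 12.
Level-3 differences are constant, so P has degree 3.
Fitting a degree-3 polynomial gives P(x) = 2x³ - 4x² - 3x + 2.
Then P(-3) = -79.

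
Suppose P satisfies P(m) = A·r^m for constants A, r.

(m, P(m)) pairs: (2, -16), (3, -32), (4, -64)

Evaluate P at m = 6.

Consecutive ratio: -32/(-16) = 2, and -64/(-32) = 2, so r = 2.
Then A·2^2 = -16 gives A = -4, and P(m) = -4·2^m.
P(6) = -4·2^6 = -256.

-256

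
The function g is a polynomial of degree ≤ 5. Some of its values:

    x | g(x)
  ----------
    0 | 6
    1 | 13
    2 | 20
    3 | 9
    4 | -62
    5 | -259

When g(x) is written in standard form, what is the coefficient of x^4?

First differences: 7, 7, -11, -71, -197. Second differences: 0, -18, -60, -126. Third differences: -18, -42, -66. Fourth differences: -24, -24.
Level-4 differences are constant, so g has degree 4.
Fitting a degree-4 polynomial gives g(x) = -x^4 + 3x³ - 2x² + 7x + 6.
The coefficient of x^4 is -1.

-1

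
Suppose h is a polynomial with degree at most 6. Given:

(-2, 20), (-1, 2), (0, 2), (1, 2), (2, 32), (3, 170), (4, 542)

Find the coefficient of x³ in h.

1

First differences: -18, 0, 0, 30, 138, 372. Second differences: 18, 0, 30, 108, 234. Third differences: -18, 30, 78, 126. Fourth differences: 48, 48, 48.
Level-4 differences are constant, so h has degree 4.
Fitting a degree-4 polynomial gives h(x) = 2x^4 + x³ - 2x² - x + 2.
The coefficient of x³ is 1.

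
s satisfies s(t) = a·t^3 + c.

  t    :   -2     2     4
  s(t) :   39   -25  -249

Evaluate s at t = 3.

From s(-2) = 39 and s(2) = -25: -8a + c = 39 and 8a + c = -25.
Subtracting: 16a = -64, so a = -4; then c = 39 − (-4)·(-8) = 7.
So s(t) = -4t³ + 7, and s(3) = -101.

-101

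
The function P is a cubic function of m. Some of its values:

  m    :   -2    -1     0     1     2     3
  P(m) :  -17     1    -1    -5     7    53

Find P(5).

319

Write P(m) = am³ + bm² + cm + d; the 6 given values yield a linear system in the 4 coefficients.
Solving, P(m) = 3m³ - m² - 6m - 1.
Then P(5) = 319.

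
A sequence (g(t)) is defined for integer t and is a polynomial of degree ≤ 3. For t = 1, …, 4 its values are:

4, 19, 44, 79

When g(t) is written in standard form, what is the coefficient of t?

0

First differences: 15, 25, 35. Second differences: 10, 10.
Level-2 differences are constant, so g has degree 2.
Fitting a degree-2 polynomial gives g(t) = 5t² - 1.
The coefficient of t is 0.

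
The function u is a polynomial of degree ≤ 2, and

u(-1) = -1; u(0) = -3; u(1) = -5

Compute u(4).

First differences: -2, -2.
Level-1 differences are constant, so u has degree 1.
Fitting a degree-1 polynomial gives u(n) = -2n - 3.
Then u(4) = -11.

-11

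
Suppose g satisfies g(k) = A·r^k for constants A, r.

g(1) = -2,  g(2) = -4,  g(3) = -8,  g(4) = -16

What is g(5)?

-32

Consecutive ratio: -4/(-2) = 2, and -8/(-4) = 2, so r = 2.
Then A·2^1 = -2 gives A = -1, and g(k) = -1·2^k.
g(5) = -1·2^5 = -32.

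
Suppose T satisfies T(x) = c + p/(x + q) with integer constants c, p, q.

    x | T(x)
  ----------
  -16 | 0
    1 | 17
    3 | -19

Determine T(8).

(T(x) − c)(x + q) = p for each data point; the three points give a linear system in c and q, then p follows.
Solving: c = -1, q = -2, p = -18, so T(x) = -1 − 18/(x − 2).
Then T(8) = -1 − 18/6 = -4.

-4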